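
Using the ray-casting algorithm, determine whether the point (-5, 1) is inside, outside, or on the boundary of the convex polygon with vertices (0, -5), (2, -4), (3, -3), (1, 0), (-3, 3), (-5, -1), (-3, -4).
The point (-5, 1) lies strictly outside the polygon

Cast a horizontal ray to the right from the query point and count how many polygon edges it crosses (each edge strictly once or zero times, handled with the usual half-open convention). 
Parity of crossings → even ⇒ outside.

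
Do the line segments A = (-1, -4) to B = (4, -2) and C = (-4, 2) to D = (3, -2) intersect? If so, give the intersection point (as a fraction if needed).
No (intersection of containing lines falls outside at least one segment)

Parametrize and solve: t = 15/17, s = 18/17. At least one of these is outside [0, 1], so the segments do not intersect.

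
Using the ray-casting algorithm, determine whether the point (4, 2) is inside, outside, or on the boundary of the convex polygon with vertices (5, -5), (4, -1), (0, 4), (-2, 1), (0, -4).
The point (4, 2) lies strictly outside the polygon

Cast a horizontal ray to the right from the query point and count how many polygon edges it crosses (each edge strictly once or zero times, handled with the usual half-open convention). 
Parity of crossings → even ⇒ outside.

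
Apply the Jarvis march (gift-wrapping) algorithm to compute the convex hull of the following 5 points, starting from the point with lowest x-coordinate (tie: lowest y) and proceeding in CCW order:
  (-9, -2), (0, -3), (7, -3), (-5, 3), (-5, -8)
Hull (CCW) = [(-9, -2), (-5, -8), (7, -3), (-5, 3)]

Jarvis march: at each step, from the current hull vertex p, select the next vertex q as the point such that every other point lies strictly to the left of (or on) the directed line p → q. (Equivalently: for every other point r, the cross product (q − p) × (r − p) ≥ 0.)
Starting point (lowest x, tie lowest y): (-9, -2). Wrap until returning to start. Resulting hull: (-9, -2), (-5, -8), (7, -3), (-5, 3).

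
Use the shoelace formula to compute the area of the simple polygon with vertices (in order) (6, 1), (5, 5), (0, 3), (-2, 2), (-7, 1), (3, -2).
Area = 42

Shoelace formula: Area = (1/2) |Σ_i (x_i · y_{i+1} − x_{i+1} · y_i)| (indices mod n). Compute each cross term:
  (6)(5) − (5)(1) = 25
  (5)(3) − (0)(5) = 15
  (0)(2) − (-2)(3) = 6
  (-2)(1) − (-7)(2) = 12
  (-7)(-2) − (3)(1) = 11
  (3)(1) − (6)(-2) = 15
Sum = 84, so (signed) Area = 84/2 = 42, |Area| = 42.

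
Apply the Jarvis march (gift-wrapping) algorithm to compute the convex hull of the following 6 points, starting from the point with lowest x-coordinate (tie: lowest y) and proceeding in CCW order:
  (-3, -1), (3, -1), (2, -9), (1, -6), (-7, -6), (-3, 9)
Hull (CCW) = [(-7, -6), (2, -9), (3, -1), (-3, 9)]

Jarvis march: at each step, from the current hull vertex p, select the next vertex q as the point such that every other point lies strictly to the left of (or on) the directed line p → q. (Equivalently: for every other point r, the cross product (q − p) × (r − p) ≥ 0.)
Starting point (lowest x, tie lowest y): (-7, -6). Wrap until returning to start. Resulting hull: (-7, -6), (2, -9), (3, -1), (-3, 9).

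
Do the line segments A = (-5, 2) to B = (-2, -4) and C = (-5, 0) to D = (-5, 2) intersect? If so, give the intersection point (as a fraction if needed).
Yes; intersection at (-5, 2) (t = 0 on AB, s = 1 on CD)

Parametrize AB as A + t(B − A) = (-5 + 3 t, 2 + -6 t) and CD as C + s(D − C) = (-5 + 0 s, 0 + 2 s). Solve the linear system for (t, s). Determinant = -6 ≠ 0, so a unique intersection of the containing lines exists. Solution: t = 0, s = 1 — both in [0, 1], so the segments cross. Intersection point: (-5, 2).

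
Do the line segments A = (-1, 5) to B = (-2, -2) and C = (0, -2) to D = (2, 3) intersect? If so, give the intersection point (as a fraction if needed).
No (intersection of containing lines falls outside at least one segment)

Parametrize and solve: t = 19/9, s = -14/9. At least one of these is outside [0, 1], so the segments do not intersect.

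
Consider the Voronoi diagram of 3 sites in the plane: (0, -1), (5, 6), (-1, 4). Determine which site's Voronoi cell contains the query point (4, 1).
Nearest site = (0, -1)

The Voronoi cell of site s contains exactly those query points closer to s than to any other site. Compute squared distances from q = (4, 1) to each site:
  (0 − 4)² + (-1 − 1)² = 20
  (5 − 4)² + (6 − 1)² = 26
  (-1 − 4)² + (4 − 1)² = 34
Minimum is attained by (0, -1), so q lies in its Voronoi cell.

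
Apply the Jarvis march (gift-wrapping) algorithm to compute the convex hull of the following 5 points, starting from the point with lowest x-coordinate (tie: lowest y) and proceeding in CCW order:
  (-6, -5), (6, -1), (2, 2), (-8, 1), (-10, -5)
Hull (CCW) = [(-10, -5), (-6, -5), (6, -1), (2, 2), (-8, 1)]

Jarvis march: at each step, from the current hull vertex p, select the next vertex q as the point such that every other point lies strictly to the left of (or on) the directed line p → q. (Equivalently: for every other point r, the cross product (q − p) × (r − p) ≥ 0.)
Starting point (lowest x, tie lowest y): (-10, -5). Wrap until returning to start. Resulting hull: (-10, -5), (-6, -5), (6, -1), (2, 2), (-8, 1).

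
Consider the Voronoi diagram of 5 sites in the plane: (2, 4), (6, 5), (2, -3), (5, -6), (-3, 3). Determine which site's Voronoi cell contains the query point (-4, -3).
Nearest site = (2, -3)

The Voronoi cell of site s contains exactly those query points closer to s than to any other site. Compute squared distances from q = (-4, -3) to each site:
  (2 − -4)² + (-3 − -3)² = 36
  (-3 − -4)² + (3 − -3)² = 37
  (2 − -4)² + (4 − -3)² = 85
  (5 − -4)² + (-6 − -3)² = 90
  (6 − -4)² + (5 − -3)² = 164
Minimum is attained by (2, -3), so q lies in its Voronoi cell.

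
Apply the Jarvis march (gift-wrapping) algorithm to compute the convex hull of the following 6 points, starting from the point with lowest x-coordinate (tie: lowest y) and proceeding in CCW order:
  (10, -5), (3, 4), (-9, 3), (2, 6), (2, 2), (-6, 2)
Hull (CCW) = [(-9, 3), (10, -5), (2, 6)]

Jarvis march: at each step, from the current hull vertex p, select the next vertex q as the point such that every other point lies strictly to the left of (or on) the directed line p → q. (Equivalently: for every other point r, the cross product (q − p) × (r − p) ≥ 0.)
Starting point (lowest x, tie lowest y): (-9, 3). Wrap until returning to start. Resulting hull: (-9, 3), (10, -5), (2, 6).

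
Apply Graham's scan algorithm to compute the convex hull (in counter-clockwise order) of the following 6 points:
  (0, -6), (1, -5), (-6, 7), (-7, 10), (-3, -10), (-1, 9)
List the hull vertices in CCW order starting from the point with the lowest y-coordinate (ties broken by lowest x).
Hull (CCW) = [(-3, -10), (1, -5), (-1, 9), (-7, 10)]

Graham scan procedure:
  1. Find the pivot p₀ = point with lowest y (tie → lowest x): (-3, -10).
  2. Sort the remaining points by polar angle around p₀.
  3. Walk through sorted points, maintaining a stack; pop the top while the last three entries make a non-left turn (cross product ≤ 0).
  4. Final stack is the convex hull in CCW order: (-3, -10), (1, -5), (-1, 9), (-7, 10).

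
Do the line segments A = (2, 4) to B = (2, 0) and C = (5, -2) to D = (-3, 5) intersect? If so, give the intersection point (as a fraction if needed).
Yes; intersection at (2, 5/8) (t = 27/32 on AB, s = 3/8 on CD)

Parametrize AB as A + t(B − A) = (2 + 0 t, 4 + -4 t) and CD as C + s(D − C) = (5 + -8 s, -2 + 7 s). Solve the linear system for (t, s). Determinant = 32 ≠ 0, so a unique intersection of the containing lines exists. Solution: t = 27/32, s = 3/8 — both in [0, 1], so the segments cross. Intersection point: (2, 5/8).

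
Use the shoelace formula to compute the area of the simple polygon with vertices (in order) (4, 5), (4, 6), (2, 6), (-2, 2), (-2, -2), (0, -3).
Area = 29

Shoelace formula: Area = (1/2) |Σ_i (x_i · y_{i+1} − x_{i+1} · y_i)| (indices mod n). Compute each cross term:
  (4)(6) − (4)(5) = 4
  (4)(6) − (2)(6) = 12
  (2)(2) − (-2)(6) = 16
  (-2)(-2) − (-2)(2) = 8
  (-2)(-3) − (0)(-2) = 6
  (0)(5) − (4)(-3) = 12
Sum = 58, so (signed) Area = 58/2 = 29, |Area| = 29.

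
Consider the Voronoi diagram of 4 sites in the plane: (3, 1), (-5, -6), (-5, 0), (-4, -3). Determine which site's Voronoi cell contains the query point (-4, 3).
Nearest site = (-5, 0)

The Voronoi cell of site s contains exactly those query points closer to s than to any other site. Compute squared distances from q = (-4, 3) to each site:
  (-5 − -4)² + (0 − 3)² = 10
  (-4 − -4)² + (-3 − 3)² = 36
  (3 − -4)² + (1 − 3)² = 53
  (-5 − -4)² + (-6 − 3)² = 82
Minimum is attained by (-5, 0), so q lies in its Voronoi cell.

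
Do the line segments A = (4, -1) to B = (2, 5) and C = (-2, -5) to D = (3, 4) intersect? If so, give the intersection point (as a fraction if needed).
Yes; intersection at (31/12, 13/4) (t = 17/24 on AB, s = 11/12 on CD)

Parametrize AB as A + t(B − A) = (4 + -2 t, -1 + 6 t) and CD as C + s(D − C) = (-2 + 5 s, -5 + 9 s). Solve the linear system for (t, s). Determinant = 48 ≠ 0, so a unique intersection of the containing lines exists. Solution: t = 17/24, s = 11/12 — both in [0, 1], so the segments cross. Intersection point: (31/12, 13/4).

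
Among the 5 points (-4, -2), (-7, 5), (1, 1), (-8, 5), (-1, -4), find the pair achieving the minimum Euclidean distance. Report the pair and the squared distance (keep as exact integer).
Pair = ((-7, 5), (-8, 5)); squared distance = 1

Compute all C(5, 2) = 10 pairwise squared distances (x_i − x_j)² + (y_i − y_j)². The minimum is 1, attained by the pair ((-7, 5), (-8, 5)).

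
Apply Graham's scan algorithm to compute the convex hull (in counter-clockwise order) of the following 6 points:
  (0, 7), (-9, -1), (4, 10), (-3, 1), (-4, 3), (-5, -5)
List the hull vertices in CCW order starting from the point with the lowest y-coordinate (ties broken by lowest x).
Hull (CCW) = [(-5, -5), (4, 10), (0, 7), (-9, -1)]

Graham scan procedure:
  1. Find the pivot p₀ = point with lowest y (tie → lowest x): (-5, -5).
  2. Sort the remaining points by polar angle around p₀.
  3. Walk through sorted points, maintaining a stack; pop the top while the last three entries make a non-left turn (cross product ≤ 0).
  4. Final stack is the convex hull in CCW order: (-5, -5), (4, 10), (0, 7), (-9, -1).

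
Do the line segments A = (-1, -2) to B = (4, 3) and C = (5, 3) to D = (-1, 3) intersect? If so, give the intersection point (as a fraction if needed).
Yes; intersection at (4, 3) (t = 1 on AB, s = 1/6 on CD)

Parametrize AB as A + t(B − A) = (-1 + 5 t, -2 + 5 t) and CD as C + s(D − C) = (5 + -6 s, 3 + 0 s). Solve the linear system for (t, s). Determinant = -30 ≠ 0, so a unique intersection of the containing lines exists. Solution: t = 1, s = 1/6 — both in [0, 1], so the segments cross. Intersection point: (4, 3).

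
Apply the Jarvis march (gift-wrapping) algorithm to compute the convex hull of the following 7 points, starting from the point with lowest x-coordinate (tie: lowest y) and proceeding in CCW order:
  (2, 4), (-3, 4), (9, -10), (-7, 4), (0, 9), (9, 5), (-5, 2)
Hull (CCW) = [(-7, 4), (-5, 2), (9, -10), (9, 5), (0, 9)]

Jarvis march: at each step, from the current hull vertex p, select the next vertex q as the point such that every other point lies strictly to the left of (or on) the directed line p → q. (Equivalently: for every other point r, the cross product (q − p) × (r − p) ≥ 0.)
Starting point (lowest x, tie lowest y): (-7, 4). Wrap until returning to start. Resulting hull: (-7, 4), (-5, 2), (9, -10), (9, 5), (0, 9).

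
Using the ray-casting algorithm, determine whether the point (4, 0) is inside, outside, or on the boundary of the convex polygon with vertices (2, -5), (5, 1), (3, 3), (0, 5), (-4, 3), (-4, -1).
The point (4, 0) lies strictly inside the polygon

Cast a horizontal ray to the right from the query point and count how many polygon edges it crosses (each edge strictly once or zero times, handled with the usual half-open convention). 
Parity of crossings → odd ⇒ inside.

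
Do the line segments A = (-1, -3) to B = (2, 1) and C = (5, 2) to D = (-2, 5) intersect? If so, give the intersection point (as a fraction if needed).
No (intersection of containing lines falls outside at least one segment)

Parametrize and solve: t = 53/37, s = 9/37. At least one of these is outside [0, 1], so the segments do not intersect.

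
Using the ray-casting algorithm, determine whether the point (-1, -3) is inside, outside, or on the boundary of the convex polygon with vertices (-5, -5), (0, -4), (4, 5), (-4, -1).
The point (-1, -3) lies strictly inside the polygon

Cast a horizontal ray to the right from the query point and count how many polygon edges it crosses (each edge strictly once or zero times, handled with the usual half-open convention). 
Parity of crossings → odd ⇒ inside.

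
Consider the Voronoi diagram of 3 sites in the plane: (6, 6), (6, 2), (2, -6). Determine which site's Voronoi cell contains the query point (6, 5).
Nearest site = (6, 6)

The Voronoi cell of site s contains exactly those query points closer to s than to any other site. Compute squared distances from q = (6, 5) to each site:
  (6 − 6)² + (6 − 5)² = 1
  (6 − 6)² + (2 − 5)² = 9
  (2 − 6)² + (-6 − 5)² = 137
Minimum is attained by (6, 6), so q lies in its Voronoi cell.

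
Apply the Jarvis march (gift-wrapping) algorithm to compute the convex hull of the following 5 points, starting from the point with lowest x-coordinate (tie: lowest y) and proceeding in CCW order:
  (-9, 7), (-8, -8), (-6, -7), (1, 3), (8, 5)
Hull (CCW) = [(-9, 7), (-8, -8), (-6, -7), (8, 5)]

Jarvis march: at each step, from the current hull vertex p, select the next vertex q as the point such that every other point lies strictly to the left of (or on) the directed line p → q. (Equivalently: for every other point r, the cross product (q − p) × (r − p) ≥ 0.)
Starting point (lowest x, tie lowest y): (-9, 7). Wrap until returning to start. Resulting hull: (-9, 7), (-8, -8), (-6, -7), (8, 5).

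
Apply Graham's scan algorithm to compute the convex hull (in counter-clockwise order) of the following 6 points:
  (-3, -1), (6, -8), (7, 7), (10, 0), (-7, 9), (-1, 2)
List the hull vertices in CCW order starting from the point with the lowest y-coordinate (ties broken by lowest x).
Hull (CCW) = [(6, -8), (10, 0), (7, 7), (-7, 9), (-3, -1)]

Graham scan procedure:
  1. Find the pivot p₀ = point with lowest y (tie → lowest x): (6, -8).
  2. Sort the remaining points by polar angle around p₀.
  3. Walk through sorted points, maintaining a stack; pop the top while the last three entries make a non-left turn (cross product ≤ 0).
  4. Final stack is the convex hull in CCW order: (6, -8), (10, 0), (7, 7), (-7, 9), (-3, -1).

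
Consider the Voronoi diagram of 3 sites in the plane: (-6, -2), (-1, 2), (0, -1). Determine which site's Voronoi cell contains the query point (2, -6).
Nearest site = (0, -1)

The Voronoi cell of site s contains exactly those query points closer to s than to any other site. Compute squared distances from q = (2, -6) to each site:
  (0 − 2)² + (-1 − -6)² = 29
  (-1 − 2)² + (2 − -6)² = 73
  (-6 − 2)² + (-2 − -6)² = 80
Minimum is attained by (0, -1), so q lies in its Voronoi cell.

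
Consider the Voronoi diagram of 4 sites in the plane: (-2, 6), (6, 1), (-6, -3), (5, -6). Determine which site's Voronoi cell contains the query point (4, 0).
Nearest site = (6, 1)

The Voronoi cell of site s contains exactly those query points closer to s than to any other site. Compute squared distances from q = (4, 0) to each site:
  (6 − 4)² + (1 − 0)² = 5
  (5 − 4)² + (-6 − 0)² = 37
  (-2 − 4)² + (6 − 0)² = 72
  (-6 − 4)² + (-3 − 0)² = 109
Minimum is attained by (6, 1), so q lies in its Voronoi cell.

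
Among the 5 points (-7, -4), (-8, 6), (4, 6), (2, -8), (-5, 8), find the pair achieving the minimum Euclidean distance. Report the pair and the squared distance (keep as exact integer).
Pair = ((-8, 6), (-5, 8)); squared distance = 13

Compute all C(5, 2) = 10 pairwise squared distances (x_i − x_j)² + (y_i − y_j)². The minimum is 13, attained by the pair ((-8, 6), (-5, 8)).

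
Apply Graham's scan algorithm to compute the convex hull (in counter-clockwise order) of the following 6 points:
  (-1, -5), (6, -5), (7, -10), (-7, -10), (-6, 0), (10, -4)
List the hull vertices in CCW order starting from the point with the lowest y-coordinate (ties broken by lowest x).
Hull (CCW) = [(-7, -10), (7, -10), (10, -4), (-6, 0)]

Graham scan procedure:
  1. Find the pivot p₀ = point with lowest y (tie → lowest x): (-7, -10).
  2. Sort the remaining points by polar angle around p₀.
  3. Walk through sorted points, maintaining a stack; pop the top while the last three entries make a non-left turn (cross product ≤ 0).
  4. Final stack is the convex hull in CCW order: (-7, -10), (7, -10), (10, -4), (-6, 0).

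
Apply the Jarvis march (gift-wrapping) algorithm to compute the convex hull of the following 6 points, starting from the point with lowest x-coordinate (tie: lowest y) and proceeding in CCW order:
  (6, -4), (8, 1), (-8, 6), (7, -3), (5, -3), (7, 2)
Hull (CCW) = [(-8, 6), (6, -4), (7, -3), (8, 1), (7, 2)]

Jarvis march: at each step, from the current hull vertex p, select the next vertex q as the point such that every other point lies strictly to the left of (or on) the directed line p → q. (Equivalently: for every other point r, the cross product (q − p) × (r − p) ≥ 0.)
Starting point (lowest x, tie lowest y): (-8, 6). Wrap until returning to start. Resulting hull: (-8, 6), (6, -4), (7, -3), (8, 1), (7, 2).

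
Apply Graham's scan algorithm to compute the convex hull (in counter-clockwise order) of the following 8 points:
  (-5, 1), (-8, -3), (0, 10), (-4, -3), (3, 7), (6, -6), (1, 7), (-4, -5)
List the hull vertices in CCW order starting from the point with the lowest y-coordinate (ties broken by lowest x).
Hull (CCW) = [(6, -6), (3, 7), (0, 10), (-8, -3), (-4, -5)]

Graham scan procedure:
  1. Find the pivot p₀ = point with lowest y (tie → lowest x): (6, -6).
  2. Sort the remaining points by polar angle around p₀.
  3. Walk through sorted points, maintaining a stack; pop the top while the last three entries make a non-left turn (cross product ≤ 0).
  4. Final stack is the convex hull in CCW order: (6, -6), (3, 7), (0, 10), (-8, -3), (-4, -5).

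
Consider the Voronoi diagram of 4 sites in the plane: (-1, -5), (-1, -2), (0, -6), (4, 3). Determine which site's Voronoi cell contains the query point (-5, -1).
Nearest site = (-1, -2)

The Voronoi cell of site s contains exactly those query points closer to s than to any other site. Compute squared distances from q = (-5, -1) to each site:
  (-1 − -5)² + (-2 − -1)² = 17
  (-1 − -5)² + (-5 − -1)² = 32
  (0 − -5)² + (-6 − -1)² = 50
  (4 − -5)² + (3 − -1)² = 97
Minimum is attained by (-1, -2), so q lies in its Voronoi cell.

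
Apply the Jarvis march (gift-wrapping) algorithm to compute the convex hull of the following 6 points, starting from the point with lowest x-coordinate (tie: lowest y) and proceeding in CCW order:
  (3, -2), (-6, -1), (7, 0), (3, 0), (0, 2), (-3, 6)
Hull (CCW) = [(-6, -1), (3, -2), (7, 0), (-3, 6)]

Jarvis march: at each step, from the current hull vertex p, select the next vertex q as the point such that every other point lies strictly to the left of (or on) the directed line p → q. (Equivalently: for every other point r, the cross product (q − p) × (r − p) ≥ 0.)
Starting point (lowest x, tie lowest y): (-6, -1). Wrap until returning to start. Resulting hull: (-6, -1), (3, -2), (7, 0), (-3, 6).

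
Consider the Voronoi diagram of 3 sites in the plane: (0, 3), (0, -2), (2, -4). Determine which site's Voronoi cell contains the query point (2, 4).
Nearest site = (0, 3)

The Voronoi cell of site s contains exactly those query points closer to s than to any other site. Compute squared distances from q = (2, 4) to each site:
  (0 − 2)² + (3 − 4)² = 5
  (0 − 2)² + (-2 − 4)² = 40
  (2 − 2)² + (-4 − 4)² = 64
Minimum is attained by (0, 3), so q lies in its Voronoi cell.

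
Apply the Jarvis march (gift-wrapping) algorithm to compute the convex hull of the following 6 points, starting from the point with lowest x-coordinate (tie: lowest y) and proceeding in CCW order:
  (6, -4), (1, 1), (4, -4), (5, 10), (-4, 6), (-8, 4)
Hull (CCW) = [(-8, 4), (4, -4), (6, -4), (5, 10), (-4, 6)]

Jarvis march: at each step, from the current hull vertex p, select the next vertex q as the point such that every other point lies strictly to the left of (or on) the directed line p → q. (Equivalently: for every other point r, the cross product (q − p) × (r − p) ≥ 0.)
Starting point (lowest x, tie lowest y): (-8, 4). Wrap until returning to start. Resulting hull: (-8, 4), (4, -4), (6, -4), (5, 10), (-4, 6).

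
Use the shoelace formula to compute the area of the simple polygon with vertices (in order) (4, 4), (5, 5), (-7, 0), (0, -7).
Area = 56

Shoelace formula: Area = (1/2) |Σ_i (x_i · y_{i+1} − x_{i+1} · y_i)| (indices mod n). Compute each cross term:
  (4)(5) − (5)(4) = 0
  (5)(0) − (-7)(5) = 35
  (-7)(-7) − (0)(0) = 49
  (0)(4) − (4)(-7) = 28
Sum = 112, so (signed) Area = 112/2 = 56, |Area| = 56.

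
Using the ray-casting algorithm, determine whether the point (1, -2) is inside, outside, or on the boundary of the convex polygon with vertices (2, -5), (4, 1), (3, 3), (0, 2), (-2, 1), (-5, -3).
The point (1, -2) lies strictly inside the polygon

Cast a horizontal ray to the right from the query point and count how many polygon edges it crosses (each edge strictly once or zero times, handled with the usual half-open convention). 
Parity of crossings → odd ⇒ inside.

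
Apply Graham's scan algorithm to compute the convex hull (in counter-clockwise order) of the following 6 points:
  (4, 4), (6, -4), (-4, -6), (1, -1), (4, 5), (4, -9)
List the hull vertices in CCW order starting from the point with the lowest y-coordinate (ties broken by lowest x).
Hull (CCW) = [(4, -9), (6, -4), (4, 5), (-4, -6)]

Graham scan procedure:
  1. Find the pivot p₀ = point with lowest y (tie → lowest x): (4, -9).
  2. Sort the remaining points by polar angle around p₀.
  3. Walk through sorted points, maintaining a stack; pop the top while the last three entries make a non-left turn (cross product ≤ 0).
  4. Final stack is the convex hull in CCW order: (4, -9), (6, -4), (4, 5), (-4, -6).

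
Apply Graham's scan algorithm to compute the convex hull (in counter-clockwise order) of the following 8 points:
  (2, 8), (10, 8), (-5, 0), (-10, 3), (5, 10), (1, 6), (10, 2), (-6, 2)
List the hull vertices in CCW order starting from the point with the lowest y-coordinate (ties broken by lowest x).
Hull (CCW) = [(-5, 0), (10, 2), (10, 8), (5, 10), (-10, 3)]

Graham scan procedure:
  1. Find the pivot p₀ = point with lowest y (tie → lowest x): (-5, 0).
  2. Sort the remaining points by polar angle around p₀.
  3. Walk through sorted points, maintaining a stack; pop the top while the last three entries make a non-left turn (cross product ≤ 0).
  4. Final stack is the convex hull in CCW order: (-5, 0), (10, 2), (10, 8), (5, 10), (-10, 3).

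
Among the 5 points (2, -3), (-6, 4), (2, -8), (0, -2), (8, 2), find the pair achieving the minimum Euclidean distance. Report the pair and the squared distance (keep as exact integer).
Pair = ((2, -3), (0, -2)); squared distance = 5

Compute all C(5, 2) = 10 pairwise squared distances (x_i − x_j)² + (y_i − y_j)². The minimum is 5, attained by the pair ((2, -3), (0, -2)).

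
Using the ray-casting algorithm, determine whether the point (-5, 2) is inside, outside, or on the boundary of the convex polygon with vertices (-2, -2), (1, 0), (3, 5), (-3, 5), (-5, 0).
The point (-5, 2) lies strictly outside the polygon

Cast a horizontal ray to the right from the query point and count how many polygon edges it crosses (each edge strictly once or zero times, handled with the usual half-open convention). 
Parity of crossings → even ⇒ outside.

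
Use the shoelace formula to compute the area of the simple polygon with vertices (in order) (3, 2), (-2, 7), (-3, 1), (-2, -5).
Area = 36

Shoelace formula: Area = (1/2) |Σ_i (x_i · y_{i+1} − x_{i+1} · y_i)| (indices mod n). Compute each cross term:
  (3)(7) − (-2)(2) = 25
  (-2)(1) − (-3)(7) = 19
  (-3)(-5) − (-2)(1) = 17
  (-2)(2) − (3)(-5) = 11
Sum = 72, so (signed) Area = 72/2 = 36, |Area| = 36.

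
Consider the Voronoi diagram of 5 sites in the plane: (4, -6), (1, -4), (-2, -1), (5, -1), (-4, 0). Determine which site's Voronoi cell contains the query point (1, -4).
Nearest site = (1, -4)

The Voronoi cell of site s contains exactly those query points closer to s than to any other site. Compute squared distances from q = (1, -4) to each site:
  (1 − 1)² + (-4 − -4)² = 0
  (4 − 1)² + (-6 − -4)² = 13
  (-2 − 1)² + (-1 − -4)² = 18
  (5 − 1)² + (-1 − -4)² = 25
  (-4 − 1)² + (0 − -4)² = 41
Minimum is attained by (1, -4), so q lies in its Voronoi cell.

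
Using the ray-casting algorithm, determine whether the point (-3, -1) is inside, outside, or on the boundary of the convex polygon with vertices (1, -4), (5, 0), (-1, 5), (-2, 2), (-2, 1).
The point (-3, -1) lies strictly outside the polygon

Cast a horizontal ray to the right from the query point and count how many polygon edges it crosses (each edge strictly once or zero times, handled with the usual half-open convention). 
Parity of crossings → even ⇒ outside.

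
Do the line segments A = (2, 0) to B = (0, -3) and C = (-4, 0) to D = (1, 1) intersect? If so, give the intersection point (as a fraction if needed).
No (intersection of containing lines falls outside at least one segment)

Parametrize and solve: t = -6/13, s = 18/13. At least one of these is outside [0, 1], so the segments do not intersect.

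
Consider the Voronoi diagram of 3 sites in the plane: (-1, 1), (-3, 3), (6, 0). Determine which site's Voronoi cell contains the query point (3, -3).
Nearest site = (6, 0)

The Voronoi cell of site s contains exactly those query points closer to s than to any other site. Compute squared distances from q = (3, -3) to each site:
  (6 − 3)² + (0 − -3)² = 18
  (-1 − 3)² + (1 − -3)² = 32
  (-3 − 3)² + (3 − -3)² = 72
Minimum is attained by (6, 0), so q lies in its Voronoi cell.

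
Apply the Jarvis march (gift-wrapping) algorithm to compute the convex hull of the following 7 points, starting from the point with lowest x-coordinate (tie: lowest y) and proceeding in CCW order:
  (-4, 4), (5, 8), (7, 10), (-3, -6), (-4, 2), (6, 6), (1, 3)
Hull (CCW) = [(-4, 2), (-3, -6), (6, 6), (7, 10), (-4, 4)]

Jarvis march: at each step, from the current hull vertex p, select the next vertex q as the point such that every other point lies strictly to the left of (or on) the directed line p → q. (Equivalently: for every other point r, the cross product (q − p) × (r − p) ≥ 0.)
Starting point (lowest x, tie lowest y): (-4, 2). Wrap until returning to start. Resulting hull: (-4, 2), (-3, -6), (6, 6), (7, 10), (-4, 4).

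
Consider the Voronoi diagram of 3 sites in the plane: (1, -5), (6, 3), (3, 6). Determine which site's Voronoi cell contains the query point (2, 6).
Nearest site = (3, 6)

The Voronoi cell of site s contains exactly those query points closer to s than to any other site. Compute squared distances from q = (2, 6) to each site:
  (3 − 2)² + (6 − 6)² = 1
  (6 − 2)² + (3 − 6)² = 25
  (1 − 2)² + (-5 − 6)² = 122
Minimum is attained by (3, 6), so q lies in its Voronoi cell.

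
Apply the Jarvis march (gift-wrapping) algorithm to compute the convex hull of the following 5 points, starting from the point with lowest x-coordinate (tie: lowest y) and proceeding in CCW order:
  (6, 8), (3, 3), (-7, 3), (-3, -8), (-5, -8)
Hull (CCW) = [(-7, 3), (-5, -8), (-3, -8), (6, 8)]

Jarvis march: at each step, from the current hull vertex p, select the next vertex q as the point such that every other point lies strictly to the left of (or on) the directed line p → q. (Equivalently: for every other point r, the cross product (q − p) × (r − p) ≥ 0.)
Starting point (lowest x, tie lowest y): (-7, 3). Wrap until returning to start. Resulting hull: (-7, 3), (-5, -8), (-3, -8), (6, 8).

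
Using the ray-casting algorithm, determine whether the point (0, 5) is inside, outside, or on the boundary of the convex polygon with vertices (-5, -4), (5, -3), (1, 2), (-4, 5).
The point (0, 5) lies strictly outside the polygon

Cast a horizontal ray to the right from the query point and count how many polygon edges it crosses (each edge strictly once or zero times, handled with the usual half-open convention). 
Parity of crossings → even ⇒ outside.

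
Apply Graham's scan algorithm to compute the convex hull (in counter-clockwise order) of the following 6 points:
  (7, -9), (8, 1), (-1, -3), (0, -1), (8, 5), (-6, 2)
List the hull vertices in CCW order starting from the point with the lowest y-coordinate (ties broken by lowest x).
Hull (CCW) = [(7, -9), (8, 1), (8, 5), (-6, 2), (-1, -3)]

Graham scan procedure:
  1. Find the pivot p₀ = point with lowest y (tie → lowest x): (7, -9).
  2. Sort the remaining points by polar angle around p₀.
  3. Walk through sorted points, maintaining a stack; pop the top while the last three entries make a non-left turn (cross product ≤ 0).
  4. Final stack is the convex hull in CCW order: (7, -9), (8, 1), (8, 5), (-6, 2), (-1, -3).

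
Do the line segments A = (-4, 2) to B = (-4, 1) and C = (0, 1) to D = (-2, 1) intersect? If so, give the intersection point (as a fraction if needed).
No (intersection of containing lines falls outside at least one segment)

Parametrize and solve: t = 1, s = 2. At least one of these is outside [0, 1], so the segments do not intersect.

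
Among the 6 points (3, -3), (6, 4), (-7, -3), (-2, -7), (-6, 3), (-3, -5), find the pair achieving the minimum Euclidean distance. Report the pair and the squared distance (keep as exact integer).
Pair = ((-2, -7), (-3, -5)); squared distance = 5

Compute all C(6, 2) = 15 pairwise squared distances (x_i − x_j)² + (y_i − y_j)². The minimum is 5, attained by the pair ((-2, -7), (-3, -5)).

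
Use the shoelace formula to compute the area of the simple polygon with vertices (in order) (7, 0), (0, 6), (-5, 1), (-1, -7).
Area = 157/2

Shoelace formula: Area = (1/2) |Σ_i (x_i · y_{i+1} − x_{i+1} · y_i)| (indices mod n). Compute each cross term:
  (7)(6) − (0)(0) = 42
  (0)(1) − (-5)(6) = 30
  (-5)(-7) − (-1)(1) = 36
  (-1)(0) − (7)(-7) = 49
Sum = 157, so (signed) Area = 157/2 = 157/2, |Area| = 157/2.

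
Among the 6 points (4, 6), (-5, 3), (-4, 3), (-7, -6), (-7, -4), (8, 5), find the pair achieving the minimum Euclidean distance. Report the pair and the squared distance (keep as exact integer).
Pair = ((-5, 3), (-4, 3)); squared distance = 1

Compute all C(6, 2) = 15 pairwise squared distances (x_i − x_j)² + (y_i − y_j)². The minimum is 1, attained by the pair ((-5, 3), (-4, 3)).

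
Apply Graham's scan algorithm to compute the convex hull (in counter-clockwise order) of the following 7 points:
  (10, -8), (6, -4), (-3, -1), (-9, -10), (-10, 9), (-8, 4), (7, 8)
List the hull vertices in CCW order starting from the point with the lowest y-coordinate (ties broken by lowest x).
Hull (CCW) = [(-9, -10), (10, -8), (7, 8), (-10, 9)]

Graham scan procedure:
  1. Find the pivot p₀ = point with lowest y (tie → lowest x): (-9, -10).
  2. Sort the remaining points by polar angle around p₀.
  3. Walk through sorted points, maintaining a stack; pop the top while the last three entries make a non-left turn (cross product ≤ 0).
  4. Final stack is the convex hull in CCW order: (-9, -10), (10, -8), (7, 8), (-10, 9).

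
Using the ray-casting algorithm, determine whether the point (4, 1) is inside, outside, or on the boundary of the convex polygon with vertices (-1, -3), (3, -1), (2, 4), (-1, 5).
The point (4, 1) lies strictly outside the polygon

Cast a horizontal ray to the right from the query point and count how many polygon edges it crosses (each edge strictly once or zero times, handled with the usual half-open convention). 
Parity of crossings → even ⇒ outside.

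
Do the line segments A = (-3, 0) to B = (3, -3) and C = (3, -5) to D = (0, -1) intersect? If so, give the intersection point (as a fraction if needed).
Yes; intersection at (3/5, -9/5) (t = 3/5 on AB, s = 4/5 on CD)

Parametrize AB as A + t(B − A) = (-3 + 6 t, 0 + -3 t) and CD as C + s(D − C) = (3 + -3 s, -5 + 4 s). Solve the linear system for (t, s). Determinant = -15 ≠ 0, so a unique intersection of the containing lines exists. Solution: t = 3/5, s = 4/5 — both in [0, 1], so the segments cross. Intersection point: (3/5, -9/5).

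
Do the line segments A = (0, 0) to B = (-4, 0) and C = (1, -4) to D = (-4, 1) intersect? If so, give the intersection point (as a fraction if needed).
Yes; intersection at (-3, 0) (t = 3/4 on AB, s = 4/5 on CD)

Parametrize AB as A + t(B − A) = (0 + -4 t, 0 + 0 t) and CD as C + s(D − C) = (1 + -5 s, -4 + 5 s). Solve the linear system for (t, s). Determinant = 20 ≠ 0, so a unique intersection of the containing lines exists. Solution: t = 3/4, s = 4/5 — both in [0, 1], so the segments cross. Intersection point: (-3, 0).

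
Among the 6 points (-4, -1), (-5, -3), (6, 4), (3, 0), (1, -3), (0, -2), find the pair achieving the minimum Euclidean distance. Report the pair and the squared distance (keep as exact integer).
Pair = ((1, -3), (0, -2)); squared distance = 2

Compute all C(6, 2) = 15 pairwise squared distances (x_i − x_j)² + (y_i − y_j)². The minimum is 2, attained by the pair ((1, -3), (0, -2)).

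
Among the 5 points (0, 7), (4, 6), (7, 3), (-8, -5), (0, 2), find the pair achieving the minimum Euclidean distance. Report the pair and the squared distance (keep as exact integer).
Pair = ((0, 7), (4, 6)); squared distance = 17

Compute all C(5, 2) = 10 pairwise squared distances (x_i − x_j)² + (y_i − y_j)². The minimum is 17, attained by the pair ((0, 7), (4, 6)).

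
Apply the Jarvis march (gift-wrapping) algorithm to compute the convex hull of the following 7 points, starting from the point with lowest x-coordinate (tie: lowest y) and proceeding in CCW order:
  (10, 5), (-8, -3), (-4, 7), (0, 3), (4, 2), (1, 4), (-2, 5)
Hull (CCW) = [(-8, -3), (4, 2), (10, 5), (-4, 7)]

Jarvis march: at each step, from the current hull vertex p, select the next vertex q as the point such that every other point lies strictly to the left of (or on) the directed line p → q. (Equivalently: for every other point r, the cross product (q − p) × (r − p) ≥ 0.)
Starting point (lowest x, tie lowest y): (-8, -3). Wrap until returning to start. Resulting hull: (-8, -3), (4, 2), (10, 5), (-4, 7).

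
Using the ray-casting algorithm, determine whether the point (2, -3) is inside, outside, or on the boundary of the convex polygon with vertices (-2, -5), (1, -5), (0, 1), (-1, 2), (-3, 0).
The point (2, -3) lies strictly outside the polygon

Cast a horizontal ray to the right from the query point and count how many polygon edges it crosses (each edge strictly once or zero times, handled with the usual half-open convention). 
Parity of crossings → even ⇒ outside.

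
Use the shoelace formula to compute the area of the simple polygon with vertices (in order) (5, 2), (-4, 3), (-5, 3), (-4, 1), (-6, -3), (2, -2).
Area = 83/2

Shoelace formula: Area = (1/2) |Σ_i (x_i · y_{i+1} − x_{i+1} · y_i)| (indices mod n). Compute each cross term:
  (5)(3) − (-4)(2) = 23
  (-4)(3) − (-5)(3) = 3
  (-5)(1) − (-4)(3) = 7
  (-4)(-3) − (-6)(1) = 18
  (-6)(-2) − (2)(-3) = 18
  (2)(2) − (5)(-2) = 14
Sum = 83, so (signed) Area = 83/2 = 83/2, |Area| = 83/2.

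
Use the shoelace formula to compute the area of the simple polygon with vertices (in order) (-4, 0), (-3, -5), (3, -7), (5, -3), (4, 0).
Area = 47

Shoelace formula: Area = (1/2) |Σ_i (x_i · y_{i+1} − x_{i+1} · y_i)| (indices mod n). Compute each cross term:
  (-4)(-5) − (-3)(0) = 20
  (-3)(-7) − (3)(-5) = 36
  (3)(-3) − (5)(-7) = 26
  (5)(0) − (4)(-3) = 12
  (4)(0) − (-4)(0) = 0
Sum = 94, so (signed) Area = 94/2 = 47, |Area| = 47.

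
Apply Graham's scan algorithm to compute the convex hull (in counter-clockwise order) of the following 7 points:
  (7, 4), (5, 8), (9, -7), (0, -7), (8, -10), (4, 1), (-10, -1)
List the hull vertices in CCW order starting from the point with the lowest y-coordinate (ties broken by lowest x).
Hull (CCW) = [(8, -10), (9, -7), (7, 4), (5, 8), (-10, -1), (0, -7)]

Graham scan procedure:
  1. Find the pivot p₀ = point with lowest y (tie → lowest x): (8, -10).
  2. Sort the remaining points by polar angle around p₀.
  3. Walk through sorted points, maintaining a stack; pop the top while the last three entries make a non-left turn (cross product ≤ 0).
  4. Final stack is the convex hull in CCW order: (8, -10), (9, -7), (7, 4), (5, 8), (-10, -1), (0, -7).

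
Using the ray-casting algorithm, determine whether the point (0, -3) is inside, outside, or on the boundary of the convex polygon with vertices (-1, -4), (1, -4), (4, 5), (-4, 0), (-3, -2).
The point (0, -3) lies strictly inside the polygon

Cast a horizontal ray to the right from the query point and count how many polygon edges it crosses (each edge strictly once or zero times, handled with the usual half-open convention). 
Parity of crossings → odd ⇒ inside.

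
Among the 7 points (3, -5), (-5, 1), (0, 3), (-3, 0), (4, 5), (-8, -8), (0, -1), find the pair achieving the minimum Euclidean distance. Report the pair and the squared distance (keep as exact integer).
Pair = ((-5, 1), (-3, 0)); squared distance = 5

Compute all C(7, 2) = 21 pairwise squared distances (x_i − x_j)² + (y_i − y_j)². The minimum is 5, attained by the pair ((-5, 1), (-3, 0)).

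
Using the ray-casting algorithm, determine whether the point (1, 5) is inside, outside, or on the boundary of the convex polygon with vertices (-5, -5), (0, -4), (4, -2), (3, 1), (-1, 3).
The point (1, 5) lies strictly outside the polygon

Cast a horizontal ray to the right from the query point and count how many polygon edges it crosses (each edge strictly once or zero times, handled with the usual half-open convention). 
Parity of crossings → even ⇒ outside.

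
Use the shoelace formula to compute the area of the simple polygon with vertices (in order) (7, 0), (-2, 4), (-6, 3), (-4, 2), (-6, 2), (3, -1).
Area = 57/2

Shoelace formula: Area = (1/2) |Σ_i (x_i · y_{i+1} − x_{i+1} · y_i)| (indices mod n). Compute each cross term:
  (7)(4) − (-2)(0) = 28
  (-2)(3) − (-6)(4) = 18
  (-6)(2) − (-4)(3) = 0
  (-4)(2) − (-6)(2) = 4
  (-6)(-1) − (3)(2) = 0
  (3)(0) − (7)(-1) = 7
Sum = 57, so (signed) Area = 57/2 = 57/2, |Area| = 57/2.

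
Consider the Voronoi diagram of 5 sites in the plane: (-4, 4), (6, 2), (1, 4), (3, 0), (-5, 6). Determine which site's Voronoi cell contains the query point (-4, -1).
Nearest site = (-4, 4)

The Voronoi cell of site s contains exactly those query points closer to s than to any other site. Compute squared distances from q = (-4, -1) to each site:
  (-4 − -4)² + (4 − -1)² = 25
  (-5 − -4)² + (6 − -1)² = 50
  (1 − -4)² + (4 − -1)² = 50
  (3 − -4)² + (0 − -1)² = 50
  (6 − -4)² + (2 − -1)² = 109
Minimum is attained by (-4, 4), so q lies in its Voronoi cell.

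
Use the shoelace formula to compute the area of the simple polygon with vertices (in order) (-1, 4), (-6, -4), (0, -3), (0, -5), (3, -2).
Area = 71/2

Shoelace formula: Area = (1/2) |Σ_i (x_i · y_{i+1} − x_{i+1} · y_i)| (indices mod n). Compute each cross term:
  (-1)(-4) − (-6)(4) = 28
  (-6)(-3) − (0)(-4) = 18
  (0)(-5) − (0)(-3) = 0
  (0)(-2) − (3)(-5) = 15
  (3)(4) − (-1)(-2) = 10
Sum = 71, so (signed) Area = 71/2 = 71/2, |Area| = 71/2.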